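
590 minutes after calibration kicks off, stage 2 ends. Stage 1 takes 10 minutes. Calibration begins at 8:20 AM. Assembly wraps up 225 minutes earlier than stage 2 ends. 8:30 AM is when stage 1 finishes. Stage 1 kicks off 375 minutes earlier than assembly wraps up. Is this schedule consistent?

Stage 2 ends at 8:20 AM + 590 min = 6:10 PM.
Assembly ends at 6:10 PM − 225 min = 2:25 PM.
Stage 1 starts at 2:25 PM − 375 min = 8:10 AM.
Stage 1 ends at 8:10 AM + 10 min = 8:20 AM.
But stage 1 is also said to end at 8:30 AM — a 10-minute conflict.

No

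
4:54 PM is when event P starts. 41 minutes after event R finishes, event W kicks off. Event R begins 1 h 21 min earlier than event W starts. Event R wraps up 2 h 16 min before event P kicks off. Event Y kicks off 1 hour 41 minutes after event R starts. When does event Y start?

3:39 PM

Event R ends at 4:54 PM − 136 min = 2:38 PM.
Event W starts at 2:38 PM + 41 min = 3:19 PM.
Event R starts at 3:19 PM − 81 min = 1:58 PM.
Event Y starts at 1:58 PM + 101 min = 3:39 PM.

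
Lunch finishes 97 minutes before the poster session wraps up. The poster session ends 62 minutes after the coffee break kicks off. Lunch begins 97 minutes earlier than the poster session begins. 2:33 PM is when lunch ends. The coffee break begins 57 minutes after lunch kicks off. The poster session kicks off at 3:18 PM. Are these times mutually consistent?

No

Lunch starts at 3:18 PM − 97 min = 1:41 PM.
The coffee break starts at 1:41 PM + 57 min = 2:38 PM.
The poster session ends at 2:38 PM + 62 min = 3:40 PM.
Lunch ends at 3:40 PM − 97 min = 2:03 PM.
But lunch is also said to end at 2:33 PM — a 30-minute conflict.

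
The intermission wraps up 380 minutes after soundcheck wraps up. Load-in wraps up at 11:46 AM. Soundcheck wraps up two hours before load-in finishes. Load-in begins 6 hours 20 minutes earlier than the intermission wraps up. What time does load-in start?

Soundcheck ends at 11:46 AM − 120 min = 9:46 AM.
The intermission ends at 9:46 AM + 380 min = 4:06 PM.
Load-in starts at 4:06 PM − 380 min = 9:46 AM.

9:46 AM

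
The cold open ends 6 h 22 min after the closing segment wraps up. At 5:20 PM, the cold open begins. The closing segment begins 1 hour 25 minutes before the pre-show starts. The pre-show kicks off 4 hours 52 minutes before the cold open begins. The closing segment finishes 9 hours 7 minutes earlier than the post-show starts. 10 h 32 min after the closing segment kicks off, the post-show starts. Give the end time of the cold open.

6:50 PM

The pre-show starts at 5:20 PM − 292 min = 12:28 PM.
The closing segment starts at 12:28 PM − 85 min = 11:03 AM.
The post-show starts at 11:03 AM + 632 min = 9:35 PM.
The closing segment ends at 9:35 PM − 547 min = 12:28 PM.
The cold open ends at 12:28 PM + 382 min = 6:50 PM.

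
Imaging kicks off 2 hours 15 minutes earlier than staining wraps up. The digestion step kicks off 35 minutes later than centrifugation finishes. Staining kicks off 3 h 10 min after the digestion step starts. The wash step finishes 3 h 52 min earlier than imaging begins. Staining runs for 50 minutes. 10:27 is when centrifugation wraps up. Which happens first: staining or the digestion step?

the digestion step

The digestion step starts at 10:27 + 35 min = 11:02.
Staining starts at 11:02 + 190 min = 14:12.
Staining starts at 14:12 and the digestion step starts at 11:02, so the digestion step is first.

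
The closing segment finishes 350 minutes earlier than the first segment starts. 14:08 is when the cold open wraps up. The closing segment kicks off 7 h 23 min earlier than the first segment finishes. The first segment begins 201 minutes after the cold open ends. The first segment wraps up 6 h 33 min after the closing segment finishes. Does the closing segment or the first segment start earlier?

the closing segment

The first segment starts at 14:08 + 201 min = 17:29.
The closing segment ends at 17:29 − 350 min = 11:39.
The first segment ends at 11:39 + 393 min = 18:12.
The closing segment starts at 18:12 − 443 min = 10:49.
The closing segment starts at 10:49 and the first segment starts at 17:29, so the closing segment is first.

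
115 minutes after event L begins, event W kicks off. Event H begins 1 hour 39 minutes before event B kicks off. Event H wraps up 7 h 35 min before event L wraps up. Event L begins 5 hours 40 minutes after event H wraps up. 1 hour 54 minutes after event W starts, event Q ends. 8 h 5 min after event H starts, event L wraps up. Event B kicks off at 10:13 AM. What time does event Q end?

Event H starts at 10:13 AM − 99 min = 8:34 AM.
Event L ends at 8:34 AM + 485 min = 4:39 PM.
Event H ends at 4:39 PM − 455 min = 9:04 AM.
Event L starts at 9:04 AM + 340 min = 2:44 PM.
Event W starts at 2:44 PM + 115 min = 4:39 PM.
Event Q ends at 4:39 PM + 114 min = 6:33 PM.

6:33 PM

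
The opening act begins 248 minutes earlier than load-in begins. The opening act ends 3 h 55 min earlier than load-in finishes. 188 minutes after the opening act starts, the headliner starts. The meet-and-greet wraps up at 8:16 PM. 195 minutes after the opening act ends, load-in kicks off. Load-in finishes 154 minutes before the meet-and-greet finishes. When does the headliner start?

Load-in ends at 8:16 PM − 154 min = 5:42 PM.
The opening act ends at 5:42 PM − 235 min = 1:47 PM.
Load-in starts at 1:47 PM + 195 min = 5:02 PM.
The opening act starts at 5:02 PM − 248 min = 12:54 PM.
The headliner starts at 12:54 PM + 188 min = 4:02 PM.

4:02 PM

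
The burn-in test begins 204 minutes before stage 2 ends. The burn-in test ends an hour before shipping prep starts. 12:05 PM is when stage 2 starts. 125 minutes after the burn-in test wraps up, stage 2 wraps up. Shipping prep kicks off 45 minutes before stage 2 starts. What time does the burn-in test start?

Shipping prep starts at 12:05 PM − 45 min = 11:20 AM.
The burn-in test ends at 11:20 AM − 60 min = 10:20 AM.
Stage 2 ends at 10:20 AM + 125 min = 12:25 PM.
The burn-in test starts at 12:25 PM − 204 min = 9:01 AM.

9:01 AM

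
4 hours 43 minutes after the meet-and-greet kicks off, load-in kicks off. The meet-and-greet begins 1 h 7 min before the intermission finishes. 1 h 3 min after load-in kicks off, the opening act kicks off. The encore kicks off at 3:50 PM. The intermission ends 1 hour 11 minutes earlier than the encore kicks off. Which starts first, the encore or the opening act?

the encore

The intermission ends at 3:50 PM − 71 min = 2:39 PM.
The meet-and-greet starts at 2:39 PM − 67 min = 1:32 PM.
Load-in starts at 1:32 PM + 283 min = 6:15 PM.
The opening act starts at 6:15 PM + 63 min = 7:18 PM.
The encore starts at 3:50 PM and the opening act starts at 7:18 PM, so the encore is first.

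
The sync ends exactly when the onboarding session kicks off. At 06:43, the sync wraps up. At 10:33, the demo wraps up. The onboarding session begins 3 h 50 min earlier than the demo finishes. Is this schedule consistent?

Yes

The onboarding session starts at 10:33 − 230 min = 06:43.
So the sync ends at 06:43.
That matches the stated 06:43, so the schedule is consistent.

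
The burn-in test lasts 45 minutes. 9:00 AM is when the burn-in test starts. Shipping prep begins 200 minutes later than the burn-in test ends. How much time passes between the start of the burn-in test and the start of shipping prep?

4 hours 5 minutes

The burn-in test ends at 9:00 AM + 45 min = 9:45 AM.
Shipping prep starts at 9:45 AM + 200 min = 1:05 PM.
From 9:00 AM to 1:05 PM is 4 hours 5 minutes.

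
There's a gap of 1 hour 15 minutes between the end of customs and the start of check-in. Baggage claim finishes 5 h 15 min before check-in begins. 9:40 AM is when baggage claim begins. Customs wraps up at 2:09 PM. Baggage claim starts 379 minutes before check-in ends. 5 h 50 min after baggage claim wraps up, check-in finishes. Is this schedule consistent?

Check-in starts at 2:09 PM + 75 min = 3:24 PM.
Baggage claim ends at 3:24 PM − 315 min = 10:09 AM.
Check-in ends at 10:09 AM + 350 min = 3:59 PM.
Baggage claim starts at 3:59 PM − 379 min = 9:40 AM.
That matches the stated 9:40 AM, so the schedule is consistent.

Yes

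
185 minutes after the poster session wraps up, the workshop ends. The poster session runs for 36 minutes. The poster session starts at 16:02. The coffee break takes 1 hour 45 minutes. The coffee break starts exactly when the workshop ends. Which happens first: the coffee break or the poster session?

The poster session ends at 16:02 + 36 min = 16:38.
The workshop ends at 16:38 + 185 min = 19:43.
So the coffee break starts at 19:43.
The coffee break starts at 19:43 and the poster session starts at 16:02, so the poster session is first.

the poster session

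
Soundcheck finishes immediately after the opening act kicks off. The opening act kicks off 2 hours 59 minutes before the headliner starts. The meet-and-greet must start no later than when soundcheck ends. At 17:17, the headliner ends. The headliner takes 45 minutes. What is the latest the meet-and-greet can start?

The headliner starts at 17:17 − 45 min = 16:32.
The opening act starts at 16:32 − 179 min = 13:33.
So soundcheck ends at 13:33.
The meet-and-greet is bounded by soundcheck, so the latest it can start is 13:33.

13:33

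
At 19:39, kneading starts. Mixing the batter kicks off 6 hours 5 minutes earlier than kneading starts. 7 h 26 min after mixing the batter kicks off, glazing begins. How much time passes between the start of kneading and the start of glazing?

Mixing the batter starts at 19:39 − 365 min = 13:34.
Glazing starts at 13:34 + 446 min = 21:00.
From 19:39 to 21:00 is 1 h 21 min.

1 h 21 min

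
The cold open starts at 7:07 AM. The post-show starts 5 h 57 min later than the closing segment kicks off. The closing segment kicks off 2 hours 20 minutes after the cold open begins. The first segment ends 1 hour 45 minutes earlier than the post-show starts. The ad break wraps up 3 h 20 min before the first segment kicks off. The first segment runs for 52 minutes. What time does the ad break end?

The closing segment starts at 7:07 AM + 140 min = 9:27 AM.
The post-show starts at 9:27 AM + 357 min = 3:24 PM.
The first segment ends at 3:24 PM − 105 min = 1:39 PM.
The first segment starts at 1:39 PM − 52 min = 12:47 PM.
The ad break ends at 12:47 PM − 200 min = 9:27 AM.

9:27 AM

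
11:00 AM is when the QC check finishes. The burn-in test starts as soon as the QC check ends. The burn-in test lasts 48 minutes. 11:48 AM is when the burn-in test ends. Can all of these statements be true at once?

The burn-in test starts at 11:00 AM.
The burn-in test ends at 11:00 AM + 48 min = 11:48 AM.
That matches the stated 11:48 AM, so the schedule is consistent.

Yes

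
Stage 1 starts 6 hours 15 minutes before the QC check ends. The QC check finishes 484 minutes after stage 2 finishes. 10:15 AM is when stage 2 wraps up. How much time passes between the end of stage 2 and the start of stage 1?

1 h 49 min

The QC check ends at 10:15 AM + 484 min = 6:19 PM.
Stage 1 starts at 6:19 PM − 375 min = 12:04 PM.
From 10:15 AM to 12:04 PM is 1 h 49 min.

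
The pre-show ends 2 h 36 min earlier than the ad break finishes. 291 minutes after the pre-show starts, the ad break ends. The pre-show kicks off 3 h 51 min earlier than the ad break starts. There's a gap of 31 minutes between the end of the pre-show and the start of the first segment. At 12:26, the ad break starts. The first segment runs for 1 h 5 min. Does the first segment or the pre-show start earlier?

The pre-show starts at 12:26 − 231 min = 08:35.
The ad break ends at 08:35 + 291 min = 13:26.
The pre-show ends at 13:26 − 156 min = 10:50.
The first segment starts at 10:50 + 31 min = 11:21.
The first segment starts at 11:21 and the pre-show starts at 08:35, so the pre-show is first.

the pre-show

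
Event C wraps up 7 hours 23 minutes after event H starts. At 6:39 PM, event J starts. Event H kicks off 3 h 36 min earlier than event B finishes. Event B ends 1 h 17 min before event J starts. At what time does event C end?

9:09 PM

Event B ends at 6:39 PM − 77 min = 5:22 PM.
Event H starts at 5:22 PM − 216 min = 1:46 PM.
Event C ends at 1:46 PM + 443 min = 9:09 PM.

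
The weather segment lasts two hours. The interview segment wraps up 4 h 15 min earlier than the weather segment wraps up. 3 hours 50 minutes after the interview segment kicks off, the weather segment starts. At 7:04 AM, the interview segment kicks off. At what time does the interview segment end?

8:39 AM

The weather segment starts at 7:04 AM + 230 min = 10:54 AM.
The weather segment ends at 10:54 AM + 120 min = 12:54 PM.
The interview segment ends at 12:54 PM − 255 min = 8:39 AM.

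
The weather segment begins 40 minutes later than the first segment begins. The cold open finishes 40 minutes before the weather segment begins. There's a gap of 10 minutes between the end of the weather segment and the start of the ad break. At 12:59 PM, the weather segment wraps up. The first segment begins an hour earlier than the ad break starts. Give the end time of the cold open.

12:09 PM

The ad break starts at 12:59 PM + 10 min = 1:09 PM.
The first segment starts at 1:09 PM − 60 min = 12:09 PM.
The weather segment starts at 12:09 PM + 40 min = 12:49 PM.
The cold open ends at 12:49 PM − 40 min = 12:09 PM.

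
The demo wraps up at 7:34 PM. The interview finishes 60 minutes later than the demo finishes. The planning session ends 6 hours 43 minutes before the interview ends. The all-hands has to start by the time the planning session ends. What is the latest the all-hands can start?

The interview ends at 7:34 PM + 60 min = 8:34 PM.
The planning session ends at 8:34 PM − 403 min = 1:51 PM.
The all-hands is bounded by the planning session, so the latest it can start is 1:51 PM.

1:51 PM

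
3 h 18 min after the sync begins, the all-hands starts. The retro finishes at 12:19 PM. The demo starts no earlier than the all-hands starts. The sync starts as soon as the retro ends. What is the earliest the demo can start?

The sync starts at 12:19 PM.
The all-hands starts at 12:19 PM + 198 min = 3:37 PM.
The demo is bounded by the all-hands, so the earliest it can start is 3:37 PM.

3:37 PM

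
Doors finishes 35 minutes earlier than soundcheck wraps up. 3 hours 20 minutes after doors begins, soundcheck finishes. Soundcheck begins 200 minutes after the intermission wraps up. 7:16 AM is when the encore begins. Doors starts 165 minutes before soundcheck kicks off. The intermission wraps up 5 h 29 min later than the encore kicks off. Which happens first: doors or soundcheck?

doors

The intermission ends at 7:16 AM + 329 min = 12:45 PM.
Soundcheck starts at 12:45 PM + 200 min = 4:05 PM.
Doors starts at 4:05 PM − 165 min = 1:20 PM.
Doors starts at 1:20 PM and soundcheck starts at 4:05 PM, so doors is first.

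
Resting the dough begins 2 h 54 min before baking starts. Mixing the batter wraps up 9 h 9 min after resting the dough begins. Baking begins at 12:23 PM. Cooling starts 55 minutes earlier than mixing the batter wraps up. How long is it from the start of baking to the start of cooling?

Resting the dough starts at 12:23 PM − 174 min = 9:29 AM.
Mixing the batter ends at 9:29 AM + 549 min = 6:38 PM.
Cooling starts at 6:38 PM − 55 min = 5:43 PM.
From 12:23 PM to 5:43 PM is 5 hours 20 minutes.

5 hours 20 minutes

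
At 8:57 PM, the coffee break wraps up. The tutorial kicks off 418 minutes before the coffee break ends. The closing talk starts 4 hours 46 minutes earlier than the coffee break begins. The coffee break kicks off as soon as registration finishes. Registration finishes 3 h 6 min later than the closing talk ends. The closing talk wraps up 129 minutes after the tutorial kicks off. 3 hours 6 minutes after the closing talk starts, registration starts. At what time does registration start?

The tutorial starts at 8:57 PM − 418 min = 1:59 PM.
The closing talk ends at 1:59 PM + 129 min = 4:08 PM.
Registration ends at 4:08 PM + 186 min = 7:14 PM.
So the coffee break starts at 7:14 PM.
The closing talk starts at 7:14 PM − 286 min = 2:28 PM.
Registration starts at 2:28 PM + 186 min = 5:34 PM.

5:34 PM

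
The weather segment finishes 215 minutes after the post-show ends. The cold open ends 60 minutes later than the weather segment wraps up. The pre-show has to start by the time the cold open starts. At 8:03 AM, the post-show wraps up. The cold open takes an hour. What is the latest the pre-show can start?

The weather segment ends at 8:03 AM + 215 min = 11:38 AM.
The cold open ends at 11:38 AM + 60 min = 12:38 PM.
The cold open starts at 12:38 PM − 60 min = 11:38 AM.
The pre-show is bounded by the cold open, so the latest it can start is 11:38 AM.

11:38 AM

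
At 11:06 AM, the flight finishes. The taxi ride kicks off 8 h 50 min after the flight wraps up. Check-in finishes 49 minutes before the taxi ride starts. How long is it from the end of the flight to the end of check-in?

8 h 1 min

The taxi ride starts at 11:06 AM + 530 min = 7:56 PM.
Check-in ends at 7:56 PM − 49 min = 7:07 PM.
From 11:06 AM to 7:07 PM is 8 h 1 min.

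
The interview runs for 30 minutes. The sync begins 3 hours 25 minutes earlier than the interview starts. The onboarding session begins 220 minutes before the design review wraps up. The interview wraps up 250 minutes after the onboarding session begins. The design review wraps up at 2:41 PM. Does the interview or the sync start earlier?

the sync

The onboarding session starts at 2:41 PM − 220 min = 11:01 AM.
The interview ends at 11:01 AM + 250 min = 3:11 PM.
The interview starts at 3:11 PM − 30 min = 2:41 PM.
The sync starts at 2:41 PM − 205 min = 11:16 AM.
The interview starts at 2:41 PM and the sync starts at 11:16 AM, so the sync is first.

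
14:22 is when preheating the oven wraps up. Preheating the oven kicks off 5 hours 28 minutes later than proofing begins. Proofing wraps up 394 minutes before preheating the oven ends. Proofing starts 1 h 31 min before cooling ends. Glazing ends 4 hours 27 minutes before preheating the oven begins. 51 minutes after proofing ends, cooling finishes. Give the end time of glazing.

Proofing ends at 14:22 − 394 min = 07:48.
Cooling ends at 07:48 + 51 min = 08:39.
Proofing starts at 08:39 − 91 min = 07:08.
Preheating the oven starts at 07:08 + 328 min = 12:36.
Glazing ends at 12:36 − 267 min = 08:09.

08:09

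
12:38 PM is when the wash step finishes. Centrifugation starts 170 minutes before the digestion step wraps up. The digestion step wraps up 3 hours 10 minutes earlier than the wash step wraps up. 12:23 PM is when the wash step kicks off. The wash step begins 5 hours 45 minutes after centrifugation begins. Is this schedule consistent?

The digestion step ends at 12:38 PM − 190 min = 9:28 AM.
Centrifugation starts at 9:28 AM − 170 min = 6:38 AM.
The wash step starts at 6:38 AM + 345 min = 12:23 PM.
That matches the stated 12:23 PM, so the schedule is consistent.

Yes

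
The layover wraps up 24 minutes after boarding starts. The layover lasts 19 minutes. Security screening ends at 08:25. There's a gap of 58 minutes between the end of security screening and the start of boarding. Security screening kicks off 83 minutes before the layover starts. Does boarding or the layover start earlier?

Boarding starts at 08:25 + 58 min = 09:23.
The layover ends at 09:23 + 24 min = 09:47.
The layover starts at 09:47 − 19 min = 09:28.
Boarding starts at 09:23 and the layover starts at 09:28, so boarding is first.

boarding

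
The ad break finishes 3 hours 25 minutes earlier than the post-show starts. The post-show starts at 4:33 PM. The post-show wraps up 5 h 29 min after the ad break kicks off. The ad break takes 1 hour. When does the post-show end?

The ad break ends at 4:33 PM − 205 min = 1:08 PM.
The ad break starts at 1:08 PM − 60 min = 12:08 PM.
The post-show ends at 12:08 PM + 329 min = 5:37 PM.

5:37 PM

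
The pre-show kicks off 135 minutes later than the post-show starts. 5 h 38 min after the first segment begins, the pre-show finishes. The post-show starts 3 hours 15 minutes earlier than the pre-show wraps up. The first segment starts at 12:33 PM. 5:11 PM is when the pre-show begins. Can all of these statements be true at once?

The pre-show ends at 12:33 PM + 338 min = 6:11 PM.
The post-show starts at 6:11 PM − 195 min = 2:56 PM.
The pre-show starts at 2:56 PM + 135 min = 5:11 PM.
That matches the stated 5:11 PM, so the schedule is consistent.

Yes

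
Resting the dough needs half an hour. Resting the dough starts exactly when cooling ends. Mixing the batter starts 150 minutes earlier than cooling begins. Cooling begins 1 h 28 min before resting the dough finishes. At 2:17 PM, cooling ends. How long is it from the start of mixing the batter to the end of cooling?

3 hours 28 minutes

Resting the dough starts at 2:17 PM.
Resting the dough ends at 2:17 PM + 30 min = 2:47 PM.
Cooling starts at 2:47 PM − 88 min = 1:19 PM.
Mixing the batter starts at 1:19 PM − 150 min = 10:49 AM.
From 10:49 AM to 2:17 PM is 3 hours 28 minutes.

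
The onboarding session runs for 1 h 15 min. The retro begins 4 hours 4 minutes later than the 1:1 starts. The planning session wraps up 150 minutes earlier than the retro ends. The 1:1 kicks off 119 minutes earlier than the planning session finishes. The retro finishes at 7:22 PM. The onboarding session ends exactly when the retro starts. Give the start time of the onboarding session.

5:42 PM

The planning session ends at 7:22 PM − 150 min = 4:52 PM.
The 1:1 starts at 4:52 PM − 119 min = 2:53 PM.
The retro starts at 2:53 PM + 244 min = 6:57 PM.
So the onboarding session ends at 6:57 PM.
The onboarding session starts at 6:57 PM − 75 min = 5:42 PM.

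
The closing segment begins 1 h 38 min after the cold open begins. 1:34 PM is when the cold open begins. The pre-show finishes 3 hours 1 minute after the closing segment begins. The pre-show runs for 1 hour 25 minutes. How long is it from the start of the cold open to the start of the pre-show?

The closing segment starts at 1:34 PM + 98 min = 3:12 PM.
The pre-show ends at 3:12 PM + 181 min = 6:13 PM.
The pre-show starts at 6:13 PM − 85 min = 4:48 PM.
From 1:34 PM to 4:48 PM is 3 hours 14 minutes.

3 hours 14 minutes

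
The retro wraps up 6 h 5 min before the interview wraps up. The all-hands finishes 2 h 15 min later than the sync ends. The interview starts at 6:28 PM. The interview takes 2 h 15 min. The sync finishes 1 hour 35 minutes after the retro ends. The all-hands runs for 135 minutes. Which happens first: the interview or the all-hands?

The interview ends at 6:28 PM + 135 min = 8:43 PM.
The retro ends at 8:43 PM − 365 min = 2:38 PM.
The sync ends at 2:38 PM + 95 min = 4:13 PM.
The all-hands ends at 4:13 PM + 135 min = 6:28 PM.
The all-hands starts at 6:28 PM − 135 min = 4:13 PM.
The interview starts at 6:28 PM and the all-hands starts at 4:13 PM, so the all-hands is first.

the all-hands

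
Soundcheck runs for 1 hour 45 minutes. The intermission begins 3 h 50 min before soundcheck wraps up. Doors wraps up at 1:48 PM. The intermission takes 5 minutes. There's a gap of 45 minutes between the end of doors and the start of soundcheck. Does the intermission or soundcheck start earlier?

Soundcheck starts at 1:48 PM + 45 min = 2:33 PM.
Soundcheck ends at 2:33 PM + 105 min = 4:18 PM.
The intermission starts at 4:18 PM − 230 min = 12:28 PM.
The intermission starts at 12:28 PM and soundcheck starts at 2:33 PM, so the intermission is first.

the intermission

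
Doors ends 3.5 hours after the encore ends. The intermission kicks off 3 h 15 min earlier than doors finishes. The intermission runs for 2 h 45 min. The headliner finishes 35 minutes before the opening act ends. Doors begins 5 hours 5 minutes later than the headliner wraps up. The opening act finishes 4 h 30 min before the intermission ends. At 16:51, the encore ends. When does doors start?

Doors ends at 16:51 + 210 min = 20:21.
The intermission starts at 20:21 − 195 min = 17:06.
The intermission ends at 17:06 + 165 min = 19:51.
The opening act ends at 19:51 − 270 min = 15:21.
The headliner ends at 15:21 − 35 min = 14:46.
Doors starts at 14:46 + 305 min = 19:51.

19:51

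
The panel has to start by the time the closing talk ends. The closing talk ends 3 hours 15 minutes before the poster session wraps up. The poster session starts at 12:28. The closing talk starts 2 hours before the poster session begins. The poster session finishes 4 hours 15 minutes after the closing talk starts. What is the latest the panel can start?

The closing talk starts at 12:28 − 120 min = 10:28.
The poster session ends at 10:28 + 255 min = 14:43.
The closing talk ends at 14:43 − 195 min = 11:28.
The panel is bounded by the closing talk, so the latest it can start is 11:28.

11:28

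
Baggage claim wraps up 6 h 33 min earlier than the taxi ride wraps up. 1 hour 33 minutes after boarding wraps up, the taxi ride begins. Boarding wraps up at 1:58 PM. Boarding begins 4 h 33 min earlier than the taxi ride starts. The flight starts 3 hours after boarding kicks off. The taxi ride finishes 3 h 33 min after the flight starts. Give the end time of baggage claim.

The taxi ride starts at 1:58 PM + 93 min = 3:31 PM.
Boarding starts at 3:31 PM − 273 min = 10:58 AM.
The flight starts at 10:58 AM + 180 min = 1:58 PM.
The taxi ride ends at 1:58 PM + 213 min = 5:31 PM.
Baggage claim ends at 5:31 PM − 393 min = 10:58 AM.

10:58 AM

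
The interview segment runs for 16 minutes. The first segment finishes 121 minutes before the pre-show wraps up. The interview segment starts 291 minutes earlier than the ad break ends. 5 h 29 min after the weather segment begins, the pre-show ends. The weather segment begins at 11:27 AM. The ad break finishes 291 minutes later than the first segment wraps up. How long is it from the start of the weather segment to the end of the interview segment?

The pre-show ends at 11:27 AM + 329 min = 4:56 PM.
The first segment ends at 4:56 PM − 121 min = 2:55 PM.
The ad break ends at 2:55 PM + 291 min = 7:46 PM.
The interview segment starts at 7:46 PM − 291 min = 2:55 PM.
The interview segment ends at 2:55 PM + 16 min = 3:11 PM.
From 11:27 AM to 3:11 PM is 3 h 44 min.

3 h 44 min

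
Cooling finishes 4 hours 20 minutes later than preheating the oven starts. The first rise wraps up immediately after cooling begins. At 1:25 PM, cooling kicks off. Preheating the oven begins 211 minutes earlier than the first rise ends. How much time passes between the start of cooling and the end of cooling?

49 minutes

The first rise ends at 1:25 PM.
Preheating the oven starts at 1:25 PM − 211 min = 9:54 AM.
Cooling ends at 9:54 AM + 260 min = 2:14 PM.
From 1:25 PM to 2:14 PM is 49 minutes.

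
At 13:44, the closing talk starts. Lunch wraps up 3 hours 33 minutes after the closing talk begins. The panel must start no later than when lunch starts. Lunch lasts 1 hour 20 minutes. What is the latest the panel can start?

Lunch ends at 13:44 + 213 min = 17:17.
Lunch starts at 17:17 − 80 min = 15:57.
The panel is bounded by lunch, so the latest it can start is 15:57.

15:57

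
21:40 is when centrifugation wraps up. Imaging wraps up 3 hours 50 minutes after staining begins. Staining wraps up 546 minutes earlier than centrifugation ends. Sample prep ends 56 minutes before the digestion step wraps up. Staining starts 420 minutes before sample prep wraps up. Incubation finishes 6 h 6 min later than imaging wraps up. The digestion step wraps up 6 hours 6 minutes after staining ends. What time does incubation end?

20:40

Staining ends at 21:40 − 546 min = 12:34.
The digestion step ends at 12:34 + 366 min = 18:40.
Sample prep ends at 18:40 − 56 min = 17:44.
Staining starts at 17:44 − 420 min = 10:44.
Imaging ends at 10:44 + 230 min = 14:34.
Incubation ends at 14:34 + 366 min = 20:40.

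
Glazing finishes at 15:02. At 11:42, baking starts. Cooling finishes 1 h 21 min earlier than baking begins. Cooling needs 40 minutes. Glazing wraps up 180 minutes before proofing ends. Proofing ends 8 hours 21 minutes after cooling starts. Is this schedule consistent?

Yes

Cooling ends at 11:42 − 81 min = 10:21.
Cooling starts at 10:21 − 40 min = 09:41.
Proofing ends at 09:41 + 501 min = 18:02.
Glazing ends at 18:02 − 180 min = 15:02.
That matches the stated 15:02, so the schedule is consistent.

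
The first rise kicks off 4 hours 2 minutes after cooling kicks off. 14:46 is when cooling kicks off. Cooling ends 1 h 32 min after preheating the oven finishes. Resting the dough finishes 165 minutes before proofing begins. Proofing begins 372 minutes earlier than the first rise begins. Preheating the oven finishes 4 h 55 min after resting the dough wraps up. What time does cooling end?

16:18

The first rise starts at 14:46 + 242 min = 18:48.
Proofing starts at 18:48 − 372 min = 12:36.
Resting the dough ends at 12:36 − 165 min = 09:51.
Preheating the oven ends at 09:51 + 295 min = 14:46.
Cooling ends at 14:46 + 92 min = 16:18.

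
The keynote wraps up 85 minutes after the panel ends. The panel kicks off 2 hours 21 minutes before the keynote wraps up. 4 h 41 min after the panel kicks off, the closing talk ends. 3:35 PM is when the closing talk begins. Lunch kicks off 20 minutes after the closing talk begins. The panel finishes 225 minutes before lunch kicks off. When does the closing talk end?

Lunch starts at 3:35 PM + 20 min = 3:55 PM.
The panel ends at 3:55 PM − 225 min = 12:10 PM.
The keynote ends at 12:10 PM + 85 min = 1:35 PM.
The panel starts at 1:35 PM − 141 min = 11:14 AM.
The closing talk ends at 11:14 AM + 281 min = 3:55 PM.

3:55 PM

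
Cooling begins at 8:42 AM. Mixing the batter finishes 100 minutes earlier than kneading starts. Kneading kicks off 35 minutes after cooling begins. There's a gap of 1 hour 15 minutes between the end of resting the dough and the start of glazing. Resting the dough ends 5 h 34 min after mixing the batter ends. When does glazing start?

Kneading starts at 8:42 AM + 35 min = 9:17 AM.
Mixing the batter ends at 9:17 AM − 100 min = 7:37 AM.
Resting the dough ends at 7:37 AM + 334 min = 1:11 PM.
Glazing starts at 1:11 PM + 75 min = 2:26 PM.

2:26 PM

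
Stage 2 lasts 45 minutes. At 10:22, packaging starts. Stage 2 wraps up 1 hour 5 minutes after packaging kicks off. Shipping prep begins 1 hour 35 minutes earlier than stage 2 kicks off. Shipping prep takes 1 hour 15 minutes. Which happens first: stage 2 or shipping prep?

Stage 2 ends at 10:22 + 65 min = 11:27.
Stage 2 starts at 11:27 − 45 min = 10:42.
Shipping prep starts at 10:42 − 95 min = 09:07.
Stage 2 starts at 10:42 and shipping prep starts at 09:07, so shipping prep is first.

shipping prep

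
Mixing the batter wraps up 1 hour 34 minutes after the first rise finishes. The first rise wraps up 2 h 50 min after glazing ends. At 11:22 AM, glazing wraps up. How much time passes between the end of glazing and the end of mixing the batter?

4 h 24 min

The first rise ends at 11:22 AM + 170 min = 2:12 PM.
Mixing the batter ends at 2:12 PM + 94 min = 3:46 PM.
From 11:22 AM to 3:46 PM is 4 h 24 min.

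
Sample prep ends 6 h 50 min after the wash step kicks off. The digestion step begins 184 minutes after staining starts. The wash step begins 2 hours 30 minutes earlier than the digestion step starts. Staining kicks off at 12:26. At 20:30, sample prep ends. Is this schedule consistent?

The digestion step starts at 12:26 + 184 min = 15:30.
The wash step starts at 15:30 − 150 min = 13:00.
Sample prep ends at 13:00 + 410 min = 19:50.
But sample prep is also said to end at 20:30 — a 40-minute conflict.

No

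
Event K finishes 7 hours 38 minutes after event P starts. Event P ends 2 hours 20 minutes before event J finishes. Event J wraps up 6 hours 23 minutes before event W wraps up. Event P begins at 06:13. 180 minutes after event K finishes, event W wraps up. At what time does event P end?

Event K ends at 06:13 + 458 min = 13:51.
Event W ends at 13:51 + 180 min = 16:51.
Event J ends at 16:51 − 383 min = 10:28.
Event P ends at 10:28 − 140 min = 08:08.

08:08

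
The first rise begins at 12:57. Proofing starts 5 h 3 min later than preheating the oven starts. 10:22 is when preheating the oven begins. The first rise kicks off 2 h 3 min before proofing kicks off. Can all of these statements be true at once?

Proofing starts at 10:22 + 303 min = 15:25.
The first rise starts at 15:25 − 123 min = 13:22.
But the first rise is also said to start at 12:57 — a 25-minute conflict.

No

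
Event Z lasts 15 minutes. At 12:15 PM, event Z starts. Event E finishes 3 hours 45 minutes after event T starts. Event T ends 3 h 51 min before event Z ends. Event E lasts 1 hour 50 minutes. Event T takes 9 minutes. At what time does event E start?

Event Z ends at 12:15 PM + 15 min = 12:30 PM.
Event T ends at 12:30 PM − 231 min = 8:39 AM.
Event T starts at 8:39 AM − 9 min = 8:30 AM.
Event E ends at 8:30 AM + 225 min = 12:15 PM.
Event E starts at 12:15 PM − 110 min = 10:25 AM.

10:25 AM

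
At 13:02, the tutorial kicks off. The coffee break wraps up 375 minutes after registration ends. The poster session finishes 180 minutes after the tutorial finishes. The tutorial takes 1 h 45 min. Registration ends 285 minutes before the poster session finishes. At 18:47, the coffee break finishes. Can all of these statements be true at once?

No

The tutorial ends at 13:02 + 105 min = 14:47.
The poster session ends at 14:47 + 180 min = 17:47.
Registration ends at 17:47 − 285 min = 13:02.
The coffee break ends at 13:02 + 375 min = 19:17.
But the coffee break is also said to end at 18:47 — a 30-minute conflict.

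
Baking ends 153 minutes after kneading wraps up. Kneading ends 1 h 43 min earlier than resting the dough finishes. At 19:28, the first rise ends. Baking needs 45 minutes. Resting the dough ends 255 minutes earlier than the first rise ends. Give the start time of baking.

15:18

Resting the dough ends at 19:28 − 255 min = 15:13.
Kneading ends at 15:13 − 103 min = 13:30.
Baking ends at 13:30 + 153 min = 16:03.
Baking starts at 16:03 − 45 min = 15:18.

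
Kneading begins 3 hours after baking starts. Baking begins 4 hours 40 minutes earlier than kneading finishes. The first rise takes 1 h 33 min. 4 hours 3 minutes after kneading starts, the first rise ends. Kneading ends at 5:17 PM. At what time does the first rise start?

Baking starts at 5:17 PM − 280 min = 12:37 PM.
Kneading starts at 12:37 PM + 180 min = 3:37 PM.
The first rise ends at 3:37 PM + 243 min = 7:40 PM.
The first rise starts at 7:40 PM − 93 min = 6:07 PM.

6:07 PM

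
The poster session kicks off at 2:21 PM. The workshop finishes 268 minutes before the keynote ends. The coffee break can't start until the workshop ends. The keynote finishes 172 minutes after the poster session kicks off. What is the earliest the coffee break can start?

12:45 PM

The keynote ends at 2:21 PM + 172 min = 5:13 PM.
The workshop ends at 5:13 PM − 268 min = 12:45 PM.
The coffee break is bounded by the workshop, so the earliest it can start is 12:45 PM.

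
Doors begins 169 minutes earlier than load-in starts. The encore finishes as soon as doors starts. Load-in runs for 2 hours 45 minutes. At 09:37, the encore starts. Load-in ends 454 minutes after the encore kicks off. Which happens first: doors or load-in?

doors

Load-in ends at 09:37 + 454 min = 17:11.
Load-in starts at 17:11 − 165 min = 14:26.
Doors starts at 14:26 − 169 min = 11:37.
Doors starts at 11:37 and load-in starts at 14:26, so doors is first.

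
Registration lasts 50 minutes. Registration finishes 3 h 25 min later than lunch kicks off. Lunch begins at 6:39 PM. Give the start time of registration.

9:14 PM

Registration ends at 6:39 PM + 205 min = 10:04 PM.
Registration starts at 10:04 PM − 50 min = 9:14 PM.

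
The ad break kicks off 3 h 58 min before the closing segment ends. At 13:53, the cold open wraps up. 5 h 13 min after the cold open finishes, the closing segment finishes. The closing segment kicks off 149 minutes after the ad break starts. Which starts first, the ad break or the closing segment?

The closing segment ends at 13:53 + 313 min = 19:06.
The ad break starts at 19:06 − 238 min = 15:08.
The closing segment starts at 15:08 + 149 min = 17:37.
The ad break starts at 15:08 and the closing segment starts at 17:37, so the ad break is first.

the ad break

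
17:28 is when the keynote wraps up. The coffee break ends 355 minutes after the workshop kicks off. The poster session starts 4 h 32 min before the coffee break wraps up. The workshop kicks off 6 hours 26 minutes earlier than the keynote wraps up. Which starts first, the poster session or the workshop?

the workshop

The workshop starts at 17:28 − 386 min = 11:02.
The coffee break ends at 11:02 + 355 min = 16:57.
The poster session starts at 16:57 − 272 min = 12:25.
The poster session starts at 12:25 and the workshop starts at 11:02, so the workshop is first.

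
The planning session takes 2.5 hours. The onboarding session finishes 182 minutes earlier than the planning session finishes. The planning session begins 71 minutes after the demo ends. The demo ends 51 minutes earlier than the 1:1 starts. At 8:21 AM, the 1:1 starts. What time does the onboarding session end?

The demo ends at 8:21 AM − 51 min = 7:30 AM.
The planning session starts at 7:30 AM + 71 min = 8:41 AM.
The planning session ends at 8:41 AM + 150 min = 11:11 AM.
The onboarding session ends at 11:11 AM − 182 min = 8:09 AM.

8:09 AM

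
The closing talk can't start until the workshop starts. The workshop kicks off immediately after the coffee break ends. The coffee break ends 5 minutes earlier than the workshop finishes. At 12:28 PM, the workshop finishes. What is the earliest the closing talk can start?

The coffee break ends at 12:28 PM − 5 min = 12:23 PM.
So the workshop starts at 12:23 PM.
The closing talk is bounded by the workshop, so the earliest it can start is 12:23 PM.

12:23 PM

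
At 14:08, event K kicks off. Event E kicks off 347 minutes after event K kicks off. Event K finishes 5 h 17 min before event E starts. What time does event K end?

14:38

Event E starts at 14:08 + 347 min = 19:55.
Event K ends at 19:55 − 317 min = 14:38.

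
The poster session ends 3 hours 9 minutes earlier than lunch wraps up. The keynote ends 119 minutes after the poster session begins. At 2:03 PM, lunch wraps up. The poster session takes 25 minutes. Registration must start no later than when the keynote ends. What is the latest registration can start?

12:28 PM

The poster session ends at 2:03 PM − 189 min = 10:54 AM.
The poster session starts at 10:54 AM − 25 min = 10:29 AM.
The keynote ends at 10:29 AM + 119 min = 12:28 PM.
Registration is bounded by the keynote, so the latest it can start is 12:28 PM.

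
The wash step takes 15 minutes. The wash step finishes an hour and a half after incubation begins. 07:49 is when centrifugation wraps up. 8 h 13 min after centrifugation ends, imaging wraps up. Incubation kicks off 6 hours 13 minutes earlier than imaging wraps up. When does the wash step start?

Imaging ends at 07:49 + 493 min = 16:02.
Incubation starts at 16:02 − 373 min = 09:49.
The wash step ends at 09:49 + 90 min = 11:19.
The wash step starts at 11:19 − 15 min = 11:04.

11:04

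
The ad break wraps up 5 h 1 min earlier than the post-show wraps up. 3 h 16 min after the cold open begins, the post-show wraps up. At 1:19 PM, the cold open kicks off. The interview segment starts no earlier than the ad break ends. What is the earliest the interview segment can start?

The post-show ends at 1:19 PM + 196 min = 4:35 PM.
The ad break ends at 4:35 PM − 301 min = 11:34 AM.
The interview segment is bounded by the ad break, so the earliest it can start is 11:34 AM.

11:34 AM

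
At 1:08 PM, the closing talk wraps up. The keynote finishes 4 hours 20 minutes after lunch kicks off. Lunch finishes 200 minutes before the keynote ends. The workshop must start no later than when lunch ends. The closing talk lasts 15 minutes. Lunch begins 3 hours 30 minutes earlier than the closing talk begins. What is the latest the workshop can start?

10:23 AM

The closing talk starts at 1:08 PM − 15 min = 12:53 PM.
Lunch starts at 12:53 PM − 210 min = 9:23 AM.
The keynote ends at 9:23 AM + 260 min = 1:43 PM.
Lunch ends at 1:43 PM − 200 min = 10:23 AM.
The workshop is bounded by lunch, so the latest it can start is 10:23 AM.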